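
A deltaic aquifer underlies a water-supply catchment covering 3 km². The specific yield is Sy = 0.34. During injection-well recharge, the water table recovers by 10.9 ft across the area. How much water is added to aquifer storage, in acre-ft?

ΔV ≈ 2750 acre-ft

A = 3 km² = 3 × 10^6 m²
Δh = 10.9 ft = 3.322 m
ΔV = Sy × A × Δh = 0.34 × 3 × 10^6 m² × 3.322 m = 3.389 × 10^6 m³
ΔV = 3.389 × 10^6 m³ = 2747 acre-ft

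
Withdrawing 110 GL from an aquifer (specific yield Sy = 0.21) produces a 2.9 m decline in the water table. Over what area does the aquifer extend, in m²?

A ≈ 1.81 × 10^8 m²

ΔV = 110 GL = 1.1 × 10^8 m³
A = ΔV / (Sy × Δh) = 1.1 × 10^8 / (0.21 × 2.9) = 1.806 × 10^8 m²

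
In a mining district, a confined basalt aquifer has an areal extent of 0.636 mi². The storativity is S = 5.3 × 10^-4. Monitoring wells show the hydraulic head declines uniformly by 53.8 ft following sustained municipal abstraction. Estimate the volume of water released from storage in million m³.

A = 0.636 mi² = 1.647 × 10^6 m²
Δh = 53.8 ft = 16.4 m
ΔV = S × A × Δh = 5.3 × 10^-4 × 1.647 × 10^6 m² × 16.4 m = 14320 m³
ΔV = 14320 m³ = 0.01432 million m³

ΔV ≈ 0.0143 million m³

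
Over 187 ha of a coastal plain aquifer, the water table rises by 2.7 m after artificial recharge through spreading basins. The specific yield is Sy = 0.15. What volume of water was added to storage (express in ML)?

ΔV ≈ 757 ML

A = 187 ha = 1.87 × 10^6 m²
ΔV = Sy × A × Δh = 0.15 × 1.87 × 10^6 m² × 2.7 m = 7.574 × 10^5 m³
ΔV = 7.574 × 10^5 m³ = 757.4 ML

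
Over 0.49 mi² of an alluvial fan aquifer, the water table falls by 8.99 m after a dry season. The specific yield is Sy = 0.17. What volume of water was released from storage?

A = 0.49 mi² = 1.269 × 10^6 m²
ΔV = Sy × A × Δh = 0.17 × 1.269 × 10^6 m² × 8.99 m = 1.94 × 10^6 m³

ΔV ≈ 1.94 × 10^6 m³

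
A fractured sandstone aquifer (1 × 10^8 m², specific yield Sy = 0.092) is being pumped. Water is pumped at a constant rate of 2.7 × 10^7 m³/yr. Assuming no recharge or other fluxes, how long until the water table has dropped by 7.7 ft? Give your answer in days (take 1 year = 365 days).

t ≈ 292 days

Δh = 7.7 ft = 2.347 m
ΔV = Sy × A × Δh = 0.092 × 1 × 10^8 × 2.347 = 2.159 × 10^7 m³
Q = 2.7 × 10^7 m³/yr = 73970 m³/d
t = ΔV / Q = 2.159 × 10^7 m³ / 73970 m³/d = 291.9 d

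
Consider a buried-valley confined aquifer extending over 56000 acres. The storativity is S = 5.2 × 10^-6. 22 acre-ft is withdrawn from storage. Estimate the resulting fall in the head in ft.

A = 56000 acres = 2.266 × 10^8 m²
ΔV = 22 acre-ft = 27140 m³
Δh = ΔV / (S × A) = 27140 m³ / (5.2 × 10^-6 × 2.266 × 10^8 m²) = 23.03 m
Δh = 23.03 m = 75.55 ft

Δh ≈ 75.5 ft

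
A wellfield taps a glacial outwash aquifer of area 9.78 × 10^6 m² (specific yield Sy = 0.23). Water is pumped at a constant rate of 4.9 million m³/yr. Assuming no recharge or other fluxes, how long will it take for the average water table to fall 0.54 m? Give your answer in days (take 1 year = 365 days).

t ≈ 90.5 days

ΔV = Sy × A × Δh = 0.23 × 9.78 × 10^6 × 0.54 = 1.215 × 10^6 m³
Q = 4.9 million m³/yr = 13420 m³/d
t = ΔV / Q = 1.215 × 10^6 m³ / 13420 m³/d = 90.48 d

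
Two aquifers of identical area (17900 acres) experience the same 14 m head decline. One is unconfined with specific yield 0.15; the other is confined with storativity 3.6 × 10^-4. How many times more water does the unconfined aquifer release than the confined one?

ΔV_u / ΔV_c ≈ 417

A = 17900 acres = 7.244 × 10^7 m²
Unconfined: ΔV_u = Sy × A × Δh = 0.15 × 7.244 × 10^7 × 14 = 1.521 × 10^8 m³
Confined: ΔV_c = S × A × Δh = 3.6 × 10^-4 × 7.244 × 10^7 × 14 = 3.651 × 10^5 m³
Ratio = ΔV_u / ΔV_c = Sy / S = 0.15 / 3.6 × 10^-4 = 416.7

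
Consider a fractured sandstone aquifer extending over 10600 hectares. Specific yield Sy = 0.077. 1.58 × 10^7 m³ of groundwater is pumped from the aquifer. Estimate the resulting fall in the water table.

Δh ≈ 1.94 m

A = 10600 hectares = 1.06 × 10^8 m²
Δh = ΔV / (Sy × A) = 1.58 × 10^7 m³ / (0.077 × 1.06 × 10^8 m²) = 1.936 m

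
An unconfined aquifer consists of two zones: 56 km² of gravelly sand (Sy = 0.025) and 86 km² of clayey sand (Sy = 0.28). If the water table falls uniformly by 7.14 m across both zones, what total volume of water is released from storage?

ΔV ≈ 1.82 × 10^8 m³

A₁ = 56 km² = 5.6 × 10^7 m²; A₂ = 86 km² = 8.6 × 10^7 m²
ΔV₁ = 0.025 × 5.6 × 10^7 × 7.14 = 9.996 × 10^6 m³
ΔV₂ = 0.28 × 8.6 × 10^7 × 7.14 = 1.719 × 10^8 m³
ΔV = ΔV₁ + ΔV₂ = 1.819 × 10^8 m³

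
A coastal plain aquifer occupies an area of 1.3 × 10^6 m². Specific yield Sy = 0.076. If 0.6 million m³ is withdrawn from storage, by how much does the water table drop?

Δh ≈ 6.07 m

ΔV = 0.6 million m³ = 6 × 10^5 m³
Δh = ΔV / (Sy × A) = 6 × 10^5 m³ / (0.076 × 1.3 × 10^6 m²) = 6.073 m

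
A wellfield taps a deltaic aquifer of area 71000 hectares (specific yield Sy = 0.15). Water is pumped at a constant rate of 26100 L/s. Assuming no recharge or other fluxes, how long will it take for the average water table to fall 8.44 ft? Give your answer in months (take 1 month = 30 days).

t ≈ 4.05 months

A = 71000 hectares = 7.1 × 10^8 m²
Δh = 8.44 ft = 2.573 m
ΔV = Sy × A × Δh = 0.15 × 7.1 × 10^8 × 2.573 = 2.74 × 10^8 m³
Q = 26100 L/s = 2.255 × 10^6 m³/d
t = ΔV / Q = 2.74 × 10^8 m³ / 2.255 × 10^6 m³/d = 121.5 d
t = 121.5 d ≈ 4.05 months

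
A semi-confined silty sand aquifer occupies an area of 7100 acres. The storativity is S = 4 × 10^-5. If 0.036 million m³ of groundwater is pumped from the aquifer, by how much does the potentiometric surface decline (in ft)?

A = 7100 acres = 2.873 × 10^7 m²
ΔV = 0.036 million m³ = 36000 m³
Δh = ΔV / (S × A) = 36000 m³ / (4 × 10^-5 × 2.873 × 10^7 m²) = 31.32 m
Δh = 31.32 m = 102.8 ft

Δh ≈ 103 ft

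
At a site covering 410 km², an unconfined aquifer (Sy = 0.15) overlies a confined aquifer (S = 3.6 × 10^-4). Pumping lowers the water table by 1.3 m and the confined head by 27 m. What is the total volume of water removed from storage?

A = 410 km² = 4.1 × 10^8 m²
Unconfined: ΔV_u = Sy × A × Δh_u = 0.15 × 4.1 × 10^8 × 1.3 = 7.995 × 10^7 m³
Confined: ΔV_c = S × A × Δh_c = 3.6 × 10^-4 × 4.1 × 10^8 × 27 = 3.985 × 10^6 m³
Total ΔV = 7.995 × 10^7 + 3.985 × 10^6 = 8.394 × 10^7 m³

ΔV ≈ 8.39 × 10^7 m³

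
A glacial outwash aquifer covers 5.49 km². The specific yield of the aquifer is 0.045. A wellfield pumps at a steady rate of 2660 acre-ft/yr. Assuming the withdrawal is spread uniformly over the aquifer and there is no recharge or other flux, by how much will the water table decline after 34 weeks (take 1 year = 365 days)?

A = 5.49 km² = 5.49 × 10^6 m²
Q = 2660 acre-ft/yr = 8989 m³/d
t = 34 weeks = 238 d
ΔV = Q × t = 8989 m³/d × 238 d = 2.139 × 10^6 m³
Δh = ΔV / (Sy × A) = 2.139 × 10^6 / (0.045 × 5.49 × 10^6) = 8.66 m

Δh ≈ 8.66 m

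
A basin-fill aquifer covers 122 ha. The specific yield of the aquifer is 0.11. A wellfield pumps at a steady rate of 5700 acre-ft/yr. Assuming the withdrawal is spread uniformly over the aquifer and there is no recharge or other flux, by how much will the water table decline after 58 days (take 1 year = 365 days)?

Δh ≈ 8.33 m

A = 122 ha = 1.22 × 10^6 m²
Q = 5700 acre-ft/yr = 19260 m³/d
ΔV = Q × t = 19260 m³/d × 58 d = 1.117 × 10^6 m³
Δh = ΔV / (Sy × A) = 1.117 × 10^6 / (0.11 × 1.22 × 10^6) = 8.325 m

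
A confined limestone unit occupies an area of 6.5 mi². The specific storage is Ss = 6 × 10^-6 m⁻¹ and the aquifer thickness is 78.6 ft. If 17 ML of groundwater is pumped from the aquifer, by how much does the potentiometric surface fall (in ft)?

Δh ≈ 23 ft

b = 78.6 ft = 23.96 m
S = Ss × b = 6 × 10^-6 m⁻¹ × 23.96 m = 1.437 × 10^-4
A = 6.5 mi² = 1.683 × 10^7 m²
ΔV = 17 ML = 17000 m³
Δh = ΔV / (S × A) = 17000 m³ / (1.437 × 10^-4 × 1.683 × 10^7 m²) = 7.025 m
Δh = 7.025 m = 23.05 ft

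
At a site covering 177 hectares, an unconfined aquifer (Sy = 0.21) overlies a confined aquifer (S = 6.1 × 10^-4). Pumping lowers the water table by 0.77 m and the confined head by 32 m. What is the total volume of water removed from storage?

ΔV ≈ 3.21 × 10^5 m³

A = 177 hectares = 1.77 × 10^6 m²
Unconfined: ΔV_u = Sy × A × Δh_u = 0.21 × 1.77 × 10^6 × 0.77 = 2.862 × 10^5 m³
Confined: ΔV_c = S × A × Δh_c = 6.1 × 10^-4 × 1.77 × 10^6 × 32 = 34550 m³
Total ΔV = 2.862 × 10^5 + 34550 = 3.208 × 10^5 m³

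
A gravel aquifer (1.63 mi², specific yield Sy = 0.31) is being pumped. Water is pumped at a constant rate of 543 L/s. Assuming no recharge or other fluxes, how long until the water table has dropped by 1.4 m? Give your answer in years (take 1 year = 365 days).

A = 1.63 mi² = 4.222 × 10^6 m²
ΔV = Sy × A × Δh = 0.31 × 4.222 × 10^6 × 1.4 = 1.832 × 10^6 m³
Q = 543 L/s = 46920 m³/d
t = ΔV / Q = 1.832 × 10^6 m³ / 46920 m³/d = 39.05 d
t = 39.05 d ≈ 0.107 years

t ≈ 0.107 years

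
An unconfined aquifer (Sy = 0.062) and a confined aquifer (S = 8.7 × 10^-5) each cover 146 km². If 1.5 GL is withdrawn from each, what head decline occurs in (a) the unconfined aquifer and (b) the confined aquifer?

Δh_u ≈ 0.166 m; Δh_c ≈ 118 m

A = 146 km² = 1.46 × 10^8 m²
ΔV = 1.5 GL = 1.5 × 10^6 m³
Unconfined: Δh_u = ΔV/(Sy·A) = 1.5 × 10^6/(0.062 × 1.46 × 10^8) = 0.1657 m
Confined: Δh_c = ΔV/(S·A) = 1.5 × 10^6/(8.7 × 10^-5 × 1.46 × 10^8) = 118.1 m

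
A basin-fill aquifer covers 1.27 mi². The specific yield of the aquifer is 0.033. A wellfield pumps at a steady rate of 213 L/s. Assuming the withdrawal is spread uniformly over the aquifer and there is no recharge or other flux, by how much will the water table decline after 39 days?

A = 1.27 mi² = 3.289 × 10^6 m²
Q = 213 L/s = 18400 m³/d
ΔV = Q × t = 18400 m³/d × 39 d = 7.177 × 10^5 m³
Δh = ΔV / (Sy × A) = 7.177 × 10^5 / (0.033 × 3.289 × 10^6) = 6.612 m

Δh ≈ 6.61 m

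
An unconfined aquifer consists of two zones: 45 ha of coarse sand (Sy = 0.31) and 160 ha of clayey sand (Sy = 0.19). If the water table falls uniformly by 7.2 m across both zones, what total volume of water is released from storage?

A₁ = 45 ha = 4.5 × 10^5 m²; A₂ = 160 ha = 1.6 × 10^6 m²
ΔV₁ = 0.31 × 4.5 × 10^5 × 7.2 = 1.004 × 10^6 m³
ΔV₂ = 0.19 × 1.6 × 10^6 × 7.2 = 2.189 × 10^6 m³
ΔV = ΔV₁ + ΔV₂ = 3.193 × 10^6 m³

ΔV ≈ 3.19 × 10^6 m³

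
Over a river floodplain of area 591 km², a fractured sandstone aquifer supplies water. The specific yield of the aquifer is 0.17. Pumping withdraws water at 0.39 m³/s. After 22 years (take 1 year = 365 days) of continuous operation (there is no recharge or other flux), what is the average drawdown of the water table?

A = 591 km² = 5.91 × 10^8 m²
Q = 0.39 m³/s = 33700 m³/d
t = 22 years = 8030 d
ΔV = Q × t = 33700 m³/d × 8030 d = 2.706 × 10^8 m³
Δh = ΔV / (Sy × A) = 2.706 × 10^8 / (0.17 × 5.91 × 10^8) = 2.693 m

Δh ≈ 2.69 m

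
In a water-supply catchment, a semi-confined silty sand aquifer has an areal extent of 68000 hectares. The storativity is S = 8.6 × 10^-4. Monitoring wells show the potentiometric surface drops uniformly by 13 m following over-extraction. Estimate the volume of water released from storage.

A = 68000 hectares = 6.8 × 10^8 m²
ΔV = S × A × Δh = 8.6 × 10^-4 × 6.8 × 10^8 m² × 13 m = 7.602 × 10^6 m³

ΔV ≈ 7.6 × 10^6 m³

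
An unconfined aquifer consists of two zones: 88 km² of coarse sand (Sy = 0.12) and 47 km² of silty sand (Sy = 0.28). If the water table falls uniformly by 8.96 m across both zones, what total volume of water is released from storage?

ΔV ≈ 2.13 × 10^8 m³

A₁ = 88 km² = 8.8 × 10^7 m²; A₂ = 47 km² = 4.7 × 10^7 m²
ΔV₁ = 0.12 × 8.8 × 10^7 × 8.96 = 9.462 × 10^7 m³
ΔV₂ = 0.28 × 4.7 × 10^7 × 8.96 = 1.179 × 10^8 m³
ΔV = ΔV₁ + ΔV₂ = 2.125 × 10^8 m³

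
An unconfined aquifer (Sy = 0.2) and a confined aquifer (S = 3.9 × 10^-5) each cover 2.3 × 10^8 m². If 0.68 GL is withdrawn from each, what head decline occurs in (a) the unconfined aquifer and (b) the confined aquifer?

ΔV = 0.68 GL = 6.8 × 10^5 m³
Unconfined: Δh_u = ΔV/(Sy·A) = 6.8 × 10^5/(0.2 × 2.3 × 10^8) = 0.01478 m
Confined: Δh_c = ΔV/(S·A) = 6.8 × 10^5/(3.9 × 10^-5 × 2.3 × 10^8) = 75.81 m

Δh_u ≈ 0.0148 m; Δh_c ≈ 75.8 m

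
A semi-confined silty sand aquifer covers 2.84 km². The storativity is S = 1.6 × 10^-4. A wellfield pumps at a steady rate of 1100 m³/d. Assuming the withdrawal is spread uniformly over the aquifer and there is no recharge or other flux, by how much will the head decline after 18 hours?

A = 2.84 km² = 2.84 × 10^6 m²
t = 18 hours = 0.75 d
ΔV = Q × t = 1100 m³/d × 0.75 d = 825 m³
Δh = ΔV / (S × A) = 825 / (1.6 × 10^-4 × 2.84 × 10^6) = 1.816 m

Δh ≈ 1.82 m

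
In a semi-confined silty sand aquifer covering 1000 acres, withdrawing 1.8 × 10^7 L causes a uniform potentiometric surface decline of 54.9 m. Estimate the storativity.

S ≈ 8.1 × 10^-5

A = 1000 acres = 4.047 × 10^6 m²
ΔV = 1.8 × 10^7 L = 18000 m³
S = ΔV / (A × Δh) = 18000 m³ / (4.047 × 10^6 m² × 54.9 m) = 8.102 × 10^-5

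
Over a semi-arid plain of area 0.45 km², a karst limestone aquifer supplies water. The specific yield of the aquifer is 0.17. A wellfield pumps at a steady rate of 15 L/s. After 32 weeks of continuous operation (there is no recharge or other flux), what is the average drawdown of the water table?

Δh ≈ 3.79 m

A = 0.45 km² = 4.5 × 10^5 m²
Q = 15 L/s = 1296 m³/d
t = 32 weeks = 224 d
ΔV = Q × t = 1296 m³/d × 224 d = 2.903 × 10^5 m³
Δh = ΔV / (Sy × A) = 2.903 × 10^5 / (0.17 × 4.5 × 10^5) = 3.795 m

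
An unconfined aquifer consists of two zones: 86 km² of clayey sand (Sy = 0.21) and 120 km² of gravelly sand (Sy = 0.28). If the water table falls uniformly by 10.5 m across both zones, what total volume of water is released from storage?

ΔV ≈ 5.42 × 10^8 m³

A₁ = 86 km² = 8.6 × 10^7 m²; A₂ = 120 km² = 1.2 × 10^8 m²
ΔV₁ = 0.21 × 8.6 × 10^7 × 10.5 = 1.896 × 10^8 m³
ΔV₂ = 0.28 × 1.2 × 10^8 × 10.5 = 3.528 × 10^8 m³
ΔV = ΔV₁ + ΔV₂ = 5.424 × 10^8 m³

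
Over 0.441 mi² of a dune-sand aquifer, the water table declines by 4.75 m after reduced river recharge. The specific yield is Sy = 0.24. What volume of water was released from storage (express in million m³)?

ΔV ≈ 1.3 million m³

A = 0.441 mi² = 1.142 × 10^6 m²
ΔV = Sy × A × Δh = 0.24 × 1.142 × 10^6 m² × 4.75 m = 1.302 × 10^6 m³
ΔV = 1.302 × 10^6 m³ = 1.302 million m³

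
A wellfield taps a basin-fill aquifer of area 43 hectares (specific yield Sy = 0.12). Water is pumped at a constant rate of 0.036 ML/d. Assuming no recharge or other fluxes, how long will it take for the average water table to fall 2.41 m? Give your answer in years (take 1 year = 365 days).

t ≈ 9.46 years

A = 43 hectares = 4.3 × 10^5 m²
ΔV = Sy × A × Δh = 0.12 × 4.3 × 10^5 × 2.41 = 1.244 × 10^5 m³
Q = 0.036 ML/d = 36 m³/d
t = ΔV / Q = 1.244 × 10^5 m³ / 36 m³/d = 3454 d
t = 3454 d ≈ 9.464 years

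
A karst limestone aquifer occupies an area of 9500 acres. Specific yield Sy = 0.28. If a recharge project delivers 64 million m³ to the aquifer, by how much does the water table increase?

Δh ≈ 5.95 m

A = 9500 acres = 3.845 × 10^7 m²
ΔV = 64 million m³ = 6.4 × 10^7 m³
Δh = ΔV / (Sy × A) = 6.4 × 10^7 m³ / (0.28 × 3.845 × 10^7 m²) = 5.945 m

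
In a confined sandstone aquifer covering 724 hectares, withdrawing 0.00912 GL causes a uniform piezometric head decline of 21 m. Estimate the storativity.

S ≈ 6 × 10^-5

A = 724 hectares = 7.24 × 10^6 m²
ΔV = 0.00912 GL = 9120 m³
S = ΔV / (A × Δh) = 9120 m³ / (7.24 × 10^6 m² × 21 m) = 5.998 × 10^-5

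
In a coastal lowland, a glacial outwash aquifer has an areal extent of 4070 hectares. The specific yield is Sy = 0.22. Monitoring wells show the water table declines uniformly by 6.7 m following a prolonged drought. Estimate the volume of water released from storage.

A = 4070 hectares = 4.07 × 10^7 m²
ΔV = Sy × A × Δh = 0.22 × 4.07 × 10^7 m² × 6.7 m = 5.999 × 10^7 m³

ΔV ≈ 6 × 10^7 m³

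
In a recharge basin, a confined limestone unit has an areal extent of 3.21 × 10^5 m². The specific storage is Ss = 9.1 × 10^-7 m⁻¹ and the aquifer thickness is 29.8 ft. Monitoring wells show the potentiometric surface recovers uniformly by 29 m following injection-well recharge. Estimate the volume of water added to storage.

b = 29.8 ft = 9.083 m
S = Ss × b = 9.1 × 10^-7 m⁻¹ × 9.083 m = 8.266 × 10^-6
ΔV = S × A × Δh = 8.266 × 10^-6 × 3.21 × 10^5 m² × 29 m = 76.94 m³

ΔV ≈ 76.9 m³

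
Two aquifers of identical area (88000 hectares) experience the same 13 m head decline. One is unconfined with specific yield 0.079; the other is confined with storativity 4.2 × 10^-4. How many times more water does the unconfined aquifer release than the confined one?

ΔV_u / ΔV_c ≈ 188

A = 88000 hectares = 8.8 × 10^8 m²
Unconfined: ΔV_u = Sy × A × Δh = 0.079 × 8.8 × 10^8 × 13 = 9.038 × 10^8 m³
Confined: ΔV_c = S × A × Δh = 4.2 × 10^-4 × 8.8 × 10^8 × 13 = 4.805 × 10^6 m³
Ratio = ΔV_u / ΔV_c = Sy / S = 0.079 / 4.2 × 10^-4 = 188.1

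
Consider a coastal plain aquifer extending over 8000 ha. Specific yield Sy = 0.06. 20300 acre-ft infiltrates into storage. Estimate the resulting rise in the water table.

Δh ≈ 5.22 m

A = 8000 ha = 8 × 10^7 m²
ΔV = 20300 acre-ft = 2.504 × 10^7 m³
Δh = ΔV / (Sy × A) = 2.504 × 10^7 m³ / (0.06 × 8 × 10^7 m²) = 5.217 m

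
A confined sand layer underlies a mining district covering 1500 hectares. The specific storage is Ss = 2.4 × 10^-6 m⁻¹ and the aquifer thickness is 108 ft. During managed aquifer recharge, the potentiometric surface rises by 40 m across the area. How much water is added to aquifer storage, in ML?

b = 108 ft = 32.92 m
S = Ss × b = 2.4 × 10^-6 m⁻¹ × 32.92 m = 7.9 × 10^-5
A = 1500 hectares = 1.5 × 10^7 m²
ΔV = S × A × Δh = 7.9 × 10^-5 × 1.5 × 10^7 m² × 40 m = 47400 m³
ΔV = 47400 m³ = 47.4 ML

ΔV ≈ 47.4 ML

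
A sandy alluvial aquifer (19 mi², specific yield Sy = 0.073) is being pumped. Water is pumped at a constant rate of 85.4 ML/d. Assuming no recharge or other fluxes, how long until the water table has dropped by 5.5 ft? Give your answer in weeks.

t ≈ 10.1 weeks

A = 19 mi² = 4.921 × 10^7 m²
Δh = 5.5 ft = 1.676 m
ΔV = Sy × A × Δh = 0.073 × 4.921 × 10^7 × 1.676 = 6.022 × 10^6 m³
Q = 85.4 ML/d = 85400 m³/d
t = ΔV / Q = 6.022 × 10^6 m³ / 85400 m³/d = 70.52 d
t = 70.52 d ≈ 10.07 weeks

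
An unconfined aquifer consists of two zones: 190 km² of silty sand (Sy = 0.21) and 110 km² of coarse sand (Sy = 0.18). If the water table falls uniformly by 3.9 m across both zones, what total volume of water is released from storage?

ΔV ≈ 2.33 × 10^8 m³

A₁ = 190 km² = 1.9 × 10^8 m²; A₂ = 110 km² = 1.1 × 10^8 m²
ΔV₁ = 0.21 × 1.9 × 10^8 × 3.9 = 1.556 × 10^8 m³
ΔV₂ = 0.18 × 1.1 × 10^8 × 3.9 = 7.722 × 10^7 m³
ΔV = ΔV₁ + ΔV₂ = 2.328 × 10^8 m³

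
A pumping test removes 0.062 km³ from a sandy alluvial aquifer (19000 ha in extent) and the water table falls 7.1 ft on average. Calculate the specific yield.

Sy ≈ 0.15

A = 19000 ha = 1.9 × 10^8 m²
Δh = 7.1 ft = 2.164 m
ΔV = 0.062 km³ = 6.2 × 10^7 m³
Sy = ΔV / (A × Δh) = 6.2 × 10^7 m³ / (1.9 × 10^8 m² × 2.164 m) = 0.1508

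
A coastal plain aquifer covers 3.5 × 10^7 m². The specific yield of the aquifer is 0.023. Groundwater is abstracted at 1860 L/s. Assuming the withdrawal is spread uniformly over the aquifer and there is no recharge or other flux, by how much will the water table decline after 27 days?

Δh ≈ 5.39 m

Q = 1860 L/s = 1.607 × 10^5 m³/d
ΔV = Q × t = 1.607 × 10^5 m³/d × 27 d = 4.339 × 10^6 m³
Δh = ΔV / (Sy × A) = 4.339 × 10^6 / (0.023 × 3.5 × 10^7) = 5.39 m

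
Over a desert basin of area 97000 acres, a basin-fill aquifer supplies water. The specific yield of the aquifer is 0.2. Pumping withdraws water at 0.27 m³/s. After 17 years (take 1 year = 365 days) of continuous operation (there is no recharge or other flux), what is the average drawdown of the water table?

A = 97000 acres = 3.925 × 10^8 m²
Q = 0.27 m³/s = 23330 m³/d
t = 17 years = 6205 d
ΔV = Q × t = 23330 m³/d × 6205 d = 1.448 × 10^8 m³
Δh = ΔV / (Sy × A) = 1.448 × 10^8 / (0.2 × 3.925 × 10^8) = 1.844 m

Δh ≈ 1.84 m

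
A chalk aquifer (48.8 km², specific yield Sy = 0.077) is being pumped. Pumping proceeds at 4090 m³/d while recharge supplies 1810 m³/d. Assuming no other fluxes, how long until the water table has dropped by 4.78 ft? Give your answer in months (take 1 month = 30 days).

A = 48.8 km² = 4.88 × 10^7 m²
Δh = 4.78 ft = 1.457 m
ΔV = Sy × A × Δh = 0.077 × 4.88 × 10^7 × 1.457 = 5.475 × 10^6 m³
Net withdrawal = 4090 − 1810 = 2280 m³/d
t = ΔV / Q = 5.475 × 10^6 m³ / 2280 m³/d = 2401 d
t = 2401 d ≈ 80.04 months

t ≈ 80 months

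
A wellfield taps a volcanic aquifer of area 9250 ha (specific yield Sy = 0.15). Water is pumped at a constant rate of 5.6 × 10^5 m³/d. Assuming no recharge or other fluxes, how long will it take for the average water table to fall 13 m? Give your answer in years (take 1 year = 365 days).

t ≈ 0.882 years

A = 9250 ha = 9.25 × 10^7 m²
ΔV = Sy × A × Δh = 0.15 × 9.25 × 10^7 × 13 = 1.804 × 10^8 m³
t = ΔV / Q = 1.804 × 10^8 m³ / 5.6 × 10^5 m³/d = 322.1 d
t = 322.1 d ≈ 0.8825 years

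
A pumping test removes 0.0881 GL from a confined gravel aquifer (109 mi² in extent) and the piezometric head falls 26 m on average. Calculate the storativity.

S ≈ 1.2 × 10^-5

A = 109 mi² = 2.823 × 10^8 m²
ΔV = 0.0881 GL = 88100 m³
S = ΔV / (A × Δh) = 88100 m³ / (2.823 × 10^8 m² × 26 m) = 1.2 × 10^-5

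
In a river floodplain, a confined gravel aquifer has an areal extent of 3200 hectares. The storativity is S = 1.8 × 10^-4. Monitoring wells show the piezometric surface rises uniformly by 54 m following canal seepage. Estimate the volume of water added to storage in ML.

ΔV ≈ 311 ML

A = 3200 hectares = 3.2 × 10^7 m²
ΔV = S × A × Δh = 1.8 × 10^-4 × 3.2 × 10^7 m² × 54 m = 3.11 × 10^5 m³
ΔV = 3.11 × 10^5 m³ = 311 ML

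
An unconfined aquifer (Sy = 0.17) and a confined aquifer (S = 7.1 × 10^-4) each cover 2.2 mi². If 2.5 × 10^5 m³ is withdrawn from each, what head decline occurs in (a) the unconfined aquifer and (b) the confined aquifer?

A = 2.2 mi² = 5.698 × 10^6 m²
Unconfined: Δh_u = ΔV/(Sy·A) = 2.5 × 10^5/(0.17 × 5.698 × 10^6) = 0.2581 m
Confined: Δh_c = ΔV/(S·A) = 2.5 × 10^5/(7.1 × 10^-4 × 5.698 × 10^6) = 61.8 m

Δh_u ≈ 0.258 m; Δh_c ≈ 61.8 m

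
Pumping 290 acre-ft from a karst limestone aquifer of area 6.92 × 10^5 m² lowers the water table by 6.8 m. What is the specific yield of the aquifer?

Sy ≈ 0.076

ΔV = 290 acre-ft = 3.577 × 10^5 m³
Sy = ΔV / (A × Δh) = 3.577 × 10^5 m³ / (6.92 × 10^5 m² × 6.8 m) = 0.07602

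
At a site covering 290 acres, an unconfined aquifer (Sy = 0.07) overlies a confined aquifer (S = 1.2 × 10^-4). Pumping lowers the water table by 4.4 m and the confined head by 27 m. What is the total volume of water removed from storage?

A = 290 acres = 1.174 × 10^6 m²
Unconfined: ΔV_u = Sy × A × Δh_u = 0.07 × 1.174 × 10^6 × 4.4 = 3.615 × 10^5 m³
Confined: ΔV_c = S × A × Δh_c = 1.2 × 10^-4 × 1.174 × 10^6 × 27 = 3802 m³
Total ΔV = 3.615 × 10^5 + 3802 = 3.653 × 10^5 m³

ΔV ≈ 3.65 × 10^5 m³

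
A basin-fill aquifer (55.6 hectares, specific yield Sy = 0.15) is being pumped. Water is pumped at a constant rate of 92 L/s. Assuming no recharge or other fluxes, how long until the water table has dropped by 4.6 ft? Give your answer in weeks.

t ≈ 2.1 weeks

A = 55.6 hectares = 5.56 × 10^5 m²
Δh = 4.6 ft = 1.402 m
ΔV = Sy × A × Δh = 0.15 × 5.56 × 10^5 × 1.402 = 1.169 × 10^5 m³
Q = 92 L/s = 7949 m³/d
t = ΔV / Q = 1.169 × 10^5 m³ / 7949 m³/d = 14.71 d
t = 14.71 d ≈ 2.102 weeks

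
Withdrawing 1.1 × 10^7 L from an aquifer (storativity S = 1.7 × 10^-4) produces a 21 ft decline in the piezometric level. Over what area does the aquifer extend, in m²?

A ≈ 1.01 × 10^7 m²

Δh = 21 ft = 6.401 m
ΔV = 1.1 × 10^7 L = 11000 m³
A = ΔV / (S × Δh) = 11000 / (1.7 × 10^-4 × 6.401) = 1.011 × 10^7 m²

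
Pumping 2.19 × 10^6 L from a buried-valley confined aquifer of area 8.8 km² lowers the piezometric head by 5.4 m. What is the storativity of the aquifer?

S ≈ 4.6 × 10^-5

A = 8.8 km² = 8.8 × 10^6 m²
ΔV = 2.19 × 10^6 L = 2190 m³
S = ΔV / (A × Δh) = 2190 m³ / (8.8 × 10^6 m² × 5.4 m) = 4.609 × 10^-5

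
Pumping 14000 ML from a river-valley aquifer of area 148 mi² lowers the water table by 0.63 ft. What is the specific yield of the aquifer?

A = 148 mi² = 3.833 × 10^8 m²
Δh = 0.63 ft = 0.192 m
ΔV = 14000 ML = 1.4 × 10^7 m³
Sy = ΔV / (A × Δh) = 1.4 × 10^7 m³ / (3.833 × 10^8 m² × 0.192 m) = 0.1902

Sy ≈ 0.19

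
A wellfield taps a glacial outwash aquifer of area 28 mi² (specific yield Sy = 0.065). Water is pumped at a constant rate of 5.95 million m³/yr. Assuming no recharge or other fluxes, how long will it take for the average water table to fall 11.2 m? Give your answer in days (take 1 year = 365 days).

t ≈ 3240 days

A = 28 mi² = 7.252 × 10^7 m²
ΔV = Sy × A × Δh = 0.065 × 7.252 × 10^7 × 11.2 = 5.279 × 10^7 m³
Q = 5.95 million m³/yr = 16300 m³/d
t = ΔV / Q = 5.279 × 10^7 m³ / 16300 m³/d = 3239 d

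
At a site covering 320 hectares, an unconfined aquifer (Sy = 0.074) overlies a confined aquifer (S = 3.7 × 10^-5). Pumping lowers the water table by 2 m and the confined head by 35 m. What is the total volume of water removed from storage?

A = 320 hectares = 3.2 × 10^6 m²
Unconfined: ΔV_u = Sy × A × Δh_u = 0.074 × 3.2 × 10^6 × 2 = 4.736 × 10^5 m³
Confined: ΔV_c = S × A × Δh_c = 3.7 × 10^-5 × 3.2 × 10^6 × 35 = 4144 m³
Total ΔV = 4.736 × 10^5 + 4144 = 4.777 × 10^5 m³

ΔV ≈ 4.78 × 10^5 m³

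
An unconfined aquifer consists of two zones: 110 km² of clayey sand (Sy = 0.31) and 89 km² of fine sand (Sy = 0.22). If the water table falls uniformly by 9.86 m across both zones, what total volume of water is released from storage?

A₁ = 110 km² = 1.1 × 10^8 m²; A₂ = 89 km² = 8.9 × 10^7 m²
ΔV₁ = 0.31 × 1.1 × 10^8 × 9.86 = 3.362 × 10^8 m³
ΔV₂ = 0.22 × 8.9 × 10^7 × 9.86 = 1.931 × 10^8 m³
ΔV = ΔV₁ + ΔV₂ = 5.293 × 10^8 m³

ΔV ≈ 5.29 × 10^8 m³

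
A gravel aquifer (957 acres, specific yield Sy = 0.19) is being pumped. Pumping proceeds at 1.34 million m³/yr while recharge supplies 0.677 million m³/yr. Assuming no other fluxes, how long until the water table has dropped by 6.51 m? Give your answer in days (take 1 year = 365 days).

A = 957 acres = 3.873 × 10^6 m²
ΔV = Sy × A × Δh = 0.19 × 3.873 × 10^6 × 6.51 = 4.79 × 10^6 m³
Net withdrawal = 1.34 − 0.677 = 0.663 million m³/yr = 1816 m³/d
t = ΔV / Q = 4.79 × 10^6 m³ / 1816 m³/d = 2637 d

t ≈ 2640 days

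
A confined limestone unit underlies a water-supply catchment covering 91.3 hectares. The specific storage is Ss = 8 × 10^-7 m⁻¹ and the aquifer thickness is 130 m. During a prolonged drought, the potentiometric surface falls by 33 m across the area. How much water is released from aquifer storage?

S = Ss × b = 8 × 10^-7 m⁻¹ × 130 m = 1.04 × 10^-4
A = 91.3 hectares = 9.13 × 10^5 m²
ΔV = S × A × Δh = 1.04 × 10^-4 × 9.13 × 10^5 m² × 33 m = 3133 m³

ΔV ≈ 3130 m³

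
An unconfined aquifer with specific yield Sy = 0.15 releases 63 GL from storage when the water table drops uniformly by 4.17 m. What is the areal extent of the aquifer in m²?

ΔV = 63 GL = 6.3 × 10^7 m³
A = ΔV / (Sy × Δh) = 6.3 × 10^7 / (0.15 × 4.17) = 1.007 × 10^8 m²

A ≈ 1.01 × 10^8 m²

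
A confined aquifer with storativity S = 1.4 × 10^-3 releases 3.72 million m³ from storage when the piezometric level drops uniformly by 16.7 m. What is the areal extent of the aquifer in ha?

ΔV = 3.72 million m³ = 3.72 × 10^6 m³
A = ΔV / (S × Δh) = 3.72 × 10^6 / (0.0014 × 16.7) = 1.591 × 10^8 m²
A = 1.591 × 10^8 m² = 15910 ha

A ≈ 15900 ha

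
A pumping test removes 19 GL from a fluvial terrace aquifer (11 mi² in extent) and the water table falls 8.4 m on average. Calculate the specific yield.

A = 11 mi² = 2.849 × 10^7 m²
ΔV = 19 GL = 1.9 × 10^7 m³
Sy = ΔV / (A × Δh) = 1.9 × 10^7 m³ / (2.849 × 10^7 m² × 8.4 m) = 0.07939

Sy ≈ 0.079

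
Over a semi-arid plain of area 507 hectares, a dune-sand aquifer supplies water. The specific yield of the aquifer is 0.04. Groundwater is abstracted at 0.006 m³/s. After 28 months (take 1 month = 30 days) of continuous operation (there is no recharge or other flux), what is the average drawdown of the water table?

A = 507 hectares = 5.07 × 10^6 m²
Q = 0.006 m³/s = 518.4 m³/d
t = 28 months = 840 d
ΔV = Q × t = 518.4 m³/d × 840 d = 4.355 × 10^5 m³
Δh = ΔV / (Sy × A) = 4.355 × 10^5 / (0.04 × 5.07 × 10^6) = 2.147 m

Δh ≈ 2.15 m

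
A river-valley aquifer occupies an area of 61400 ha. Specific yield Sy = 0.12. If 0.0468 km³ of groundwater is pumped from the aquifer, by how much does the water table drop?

Δh ≈ 0.635 m

A = 61400 ha = 6.14 × 10^8 m²
ΔV = 0.0468 km³ = 4.68 × 10^7 m³
Δh = ΔV / (Sy × A) = 4.68 × 10^7 m³ / (0.12 × 6.14 × 10^8 m²) = 0.6352 m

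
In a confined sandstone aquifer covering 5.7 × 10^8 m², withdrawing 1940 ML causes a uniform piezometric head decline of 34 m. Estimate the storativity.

ΔV = 1940 ML = 1.94 × 10^6 m³
S = ΔV / (A × Δh) = 1.94 × 10^6 m³ / (5.7 × 10^8 m² × 34 m) = 1.001 × 10^-4

S ≈ 1 × 10^-4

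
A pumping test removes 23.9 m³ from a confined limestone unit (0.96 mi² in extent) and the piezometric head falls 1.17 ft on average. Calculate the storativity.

S ≈ 2.7 × 10^-5

A = 0.96 mi² = 2.486 × 10^6 m²
Δh = 1.17 ft = 0.3566 m
S = ΔV / (A × Δh) = 23.9 m³ / (2.486 × 10^6 m² × 0.3566 m) = 2.695 × 10^-5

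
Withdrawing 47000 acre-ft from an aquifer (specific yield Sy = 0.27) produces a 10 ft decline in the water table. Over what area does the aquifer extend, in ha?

Δh = 10 ft = 3.048 m
ΔV = 47000 acre-ft = 5.797 × 10^7 m³
A = ΔV / (Sy × Δh) = 5.797 × 10^7 / (0.27 × 3.048) = 7.045 × 10^7 m²
A = 7.045 × 10^7 m² = 7045 ha

A ≈ 7040 ha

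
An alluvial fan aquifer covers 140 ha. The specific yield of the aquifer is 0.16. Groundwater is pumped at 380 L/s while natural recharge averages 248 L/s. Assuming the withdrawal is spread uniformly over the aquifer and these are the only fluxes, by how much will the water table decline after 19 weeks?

Δh ≈ 6.77 m

A = 140 ha = 1.4 × 10^6 m²
Net abstraction = 380 − 248 = 132 L/s
Q_net = 132 L/s = 11400 m³/d
t = 19 weeks = 133 d
ΔV = Q × t = 11400 m³/d × 133 d = 1.517 × 10^6 m³
Δh = ΔV / (Sy × A) = 1.517 × 10^6 / (0.16 × 1.4 × 10^6) = 6.772 m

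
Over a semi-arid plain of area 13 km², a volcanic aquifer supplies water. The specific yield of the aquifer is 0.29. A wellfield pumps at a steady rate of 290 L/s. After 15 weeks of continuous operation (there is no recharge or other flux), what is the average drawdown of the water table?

Δh ≈ 0.698 m

A = 13 km² = 1.3 × 10^7 m²
Q = 290 L/s = 25060 m³/d
t = 15 weeks = 105 d
ΔV = Q × t = 25060 m³/d × 105 d = 2.631 × 10^6 m³
Δh = ΔV / (Sy × A) = 2.631 × 10^6 / (0.29 × 1.3 × 10^7) = 0.6978 m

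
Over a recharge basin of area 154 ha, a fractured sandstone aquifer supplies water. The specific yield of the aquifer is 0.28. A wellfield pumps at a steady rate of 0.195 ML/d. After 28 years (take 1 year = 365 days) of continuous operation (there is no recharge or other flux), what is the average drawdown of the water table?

A = 154 ha = 1.54 × 10^6 m²
Q = 0.195 ML/d = 195 m³/d
t = 28 years = 10220 d
ΔV = Q × t = 195 m³/d × 10220 d = 1.993 × 10^6 m³
Δh = ΔV / (Sy × A) = 1.993 × 10^6 / (0.28 × 1.54 × 10^6) = 4.622 m

Δh ≈ 4.62 m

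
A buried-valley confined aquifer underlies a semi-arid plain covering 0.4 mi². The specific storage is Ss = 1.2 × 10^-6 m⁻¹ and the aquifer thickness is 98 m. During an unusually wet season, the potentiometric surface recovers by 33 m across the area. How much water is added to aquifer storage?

ΔV ≈ 4020 m³

S = Ss × b = 1.2 × 10^-6 m⁻¹ × 98 m = 1.176 × 10^-4
A = 0.4 mi² = 1.036 × 10^6 m²
ΔV = S × A × Δh = 1.176 × 10^-4 × 1.036 × 10^6 m² × 33 m = 4020 m³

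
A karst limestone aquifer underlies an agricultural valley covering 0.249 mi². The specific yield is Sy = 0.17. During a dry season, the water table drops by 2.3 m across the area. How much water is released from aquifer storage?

ΔV ≈ 2.52 × 10^5 m³

A = 0.249 mi² = 6.449 × 10^5 m²
ΔV = Sy × A × Δh = 0.17 × 6.449 × 10^5 m² × 2.3 m = 2.522 × 10^5 m³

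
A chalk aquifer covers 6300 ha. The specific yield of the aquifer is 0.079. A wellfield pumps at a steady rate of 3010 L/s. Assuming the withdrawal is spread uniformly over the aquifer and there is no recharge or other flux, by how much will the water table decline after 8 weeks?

A = 6300 ha = 6.3 × 10^7 m²
Q = 3010 L/s = 2.601 × 10^5 m³/d
t = 8 weeks = 56 d
ΔV = Q × t = 2.601 × 10^5 m³/d × 56 d = 1.456 × 10^7 m³
Δh = ΔV / (Sy × A) = 1.456 × 10^7 / (0.079 × 6.3 × 10^7) = 2.926 m

Δh ≈ 2.93 m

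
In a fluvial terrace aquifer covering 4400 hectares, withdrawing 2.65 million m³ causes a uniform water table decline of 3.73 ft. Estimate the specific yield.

A = 4400 hectares = 4.4 × 10^7 m²
Δh = 3.73 ft = 1.137 m
ΔV = 2.65 million m³ = 2.65 × 10^6 m³
Sy = ΔV / (A × Δh) = 2.65 × 10^6 m³ / (4.4 × 10^7 m² × 1.137 m) = 0.05297

Sy ≈ 0.053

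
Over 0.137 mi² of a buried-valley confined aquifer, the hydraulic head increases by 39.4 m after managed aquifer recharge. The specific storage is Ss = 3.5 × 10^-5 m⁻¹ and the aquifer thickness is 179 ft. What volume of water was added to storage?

ΔV ≈ 26700 m³

b = 179 ft = 54.56 m
S = Ss × b = 3.5 × 10^-5 m⁻¹ × 54.56 m = 1.91 × 10^-3
A = 0.137 mi² = 3.548 × 10^5 m²
ΔV = S × A × Δh = 0.00191 × 3.548 × 10^5 m² × 39.4 m = 26700 m³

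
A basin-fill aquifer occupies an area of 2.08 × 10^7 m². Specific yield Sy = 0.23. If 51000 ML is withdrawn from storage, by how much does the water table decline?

ΔV = 51000 ML = 5.1 × 10^7 m³
Δh = ΔV / (Sy × A) = 5.1 × 10^7 m³ / (0.23 × 2.08 × 10^7 m²) = 10.66 m

Δh ≈ 10.7 m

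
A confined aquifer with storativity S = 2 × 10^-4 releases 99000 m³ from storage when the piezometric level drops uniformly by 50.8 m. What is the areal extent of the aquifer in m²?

A = ΔV / (S × Δh) = 99000 / (2 × 10^-4 × 50.8) = 9.744 × 10^6 m²

A ≈ 9.74 × 10^6 m²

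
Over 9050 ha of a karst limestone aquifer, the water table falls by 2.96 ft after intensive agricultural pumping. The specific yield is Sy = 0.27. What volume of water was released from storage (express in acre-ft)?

A = 9050 ha = 9.05 × 10^7 m²
Δh = 2.96 ft = 0.9022 m
ΔV = Sy × A × Δh = 0.27 × 9.05 × 10^7 m² × 0.9022 m = 2.205 × 10^7 m³
ΔV = 2.205 × 10^7 m³ = 17870 acre-ft

ΔV ≈ 17900 acre-ft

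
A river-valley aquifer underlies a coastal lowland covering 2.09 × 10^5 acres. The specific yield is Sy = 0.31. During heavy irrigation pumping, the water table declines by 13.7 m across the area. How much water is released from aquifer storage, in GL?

ΔV ≈ 3590 GL

A = 2.09 × 10^5 acres = 8.458 × 10^8 m²
ΔV = Sy × A × Δh = 0.31 × 8.458 × 10^8 m² × 13.7 m = 3.592 × 10^9 m³
ΔV = 3.592 × 10^9 m³ = 3592 GL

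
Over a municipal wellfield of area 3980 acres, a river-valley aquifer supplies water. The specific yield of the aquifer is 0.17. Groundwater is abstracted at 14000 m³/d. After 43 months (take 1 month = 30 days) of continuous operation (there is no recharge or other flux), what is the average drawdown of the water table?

Δh ≈ 6.6 m

A = 3980 acres = 1.611 × 10^7 m²
t = 43 months = 1290 d
ΔV = Q × t = 14000 m³/d × 1290 d = 1.806 × 10^7 m³
Δh = ΔV / (Sy × A) = 1.806 × 10^7 / (0.17 × 1.611 × 10^7) = 6.596 m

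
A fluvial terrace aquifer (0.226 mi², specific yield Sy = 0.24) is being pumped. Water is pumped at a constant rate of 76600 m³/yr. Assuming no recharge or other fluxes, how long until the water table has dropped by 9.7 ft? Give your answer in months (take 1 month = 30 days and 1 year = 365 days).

t ≈ 66 months

A = 0.226 mi² = 5.853 × 10^5 m²
Δh = 9.7 ft = 2.957 m
ΔV = Sy × A × Δh = 0.24 × 5.853 × 10^5 × 2.957 = 4.153 × 10^5 m³
Q = 76600 m³/yr = 209.9 m³/d
t = ΔV / Q = 4.153 × 10^5 m³ / 209.9 m³/d = 1979 d
t = 1979 d ≈ 65.97 months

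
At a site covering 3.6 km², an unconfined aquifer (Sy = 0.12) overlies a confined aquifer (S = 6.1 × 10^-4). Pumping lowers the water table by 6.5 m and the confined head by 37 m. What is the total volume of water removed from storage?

A = 3.6 km² = 3.6 × 10^6 m²
Unconfined: ΔV_u = Sy × A × Δh_u = 0.12 × 3.6 × 10^6 × 6.5 = 2.808 × 10^6 m³
Confined: ΔV_c = S × A × Δh_c = 6.1 × 10^-4 × 3.6 × 10^6 × 37 = 81250 m³
Total ΔV = 2.808 × 10^6 + 81250 = 2.889 × 10^6 m³

ΔV ≈ 2.89 × 10^6 m³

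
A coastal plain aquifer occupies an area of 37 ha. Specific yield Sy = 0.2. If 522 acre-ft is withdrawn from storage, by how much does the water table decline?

A = 37 ha = 3.7 × 10^5 m²
ΔV = 522 acre-ft = 6.439 × 10^5 m³
Δh = ΔV / (Sy × A) = 6.439 × 10^5 m³ / (0.2 × 3.7 × 10^5 m²) = 8.701 m

Δh ≈ 8.7 m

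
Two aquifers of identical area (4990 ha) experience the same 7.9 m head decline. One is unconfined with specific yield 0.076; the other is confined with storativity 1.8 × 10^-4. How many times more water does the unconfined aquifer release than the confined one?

A = 4990 ha = 4.99 × 10^7 m²
Unconfined: ΔV_u = Sy × A × Δh = 0.076 × 4.99 × 10^7 × 7.9 = 2.996 × 10^7 m³
Confined: ΔV_c = S × A × Δh = 1.8 × 10^-4 × 4.99 × 10^7 × 7.9 = 70960 m³
Ratio = ΔV_u / ΔV_c = Sy / S = 0.076 / 1.8 × 10^-4 = 422.2

ΔV_u / ΔV_c ≈ 422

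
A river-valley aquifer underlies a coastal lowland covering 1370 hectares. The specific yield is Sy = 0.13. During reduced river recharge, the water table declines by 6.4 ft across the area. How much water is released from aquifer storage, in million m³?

ΔV ≈ 3.47 million m³

A = 1370 hectares = 1.37 × 10^7 m²
Δh = 6.4 ft = 1.951 m
ΔV = Sy × A × Δh = 0.13 × 1.37 × 10^7 m² × 1.951 m = 3.474 × 10^6 m³
ΔV = 3.474 × 10^6 m³ = 3.474 million m³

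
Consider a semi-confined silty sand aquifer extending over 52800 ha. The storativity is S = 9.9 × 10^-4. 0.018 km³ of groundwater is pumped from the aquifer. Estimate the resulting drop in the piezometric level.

A = 52800 ha = 5.28 × 10^8 m²
ΔV = 0.018 km³ = 1.8 × 10^7 m³
Δh = ΔV / (S × A) = 1.8 × 10^7 m³ / (9.9 × 10^-4 × 5.28 × 10^8 m²) = 34.44 m

Δh ≈ 34.4 m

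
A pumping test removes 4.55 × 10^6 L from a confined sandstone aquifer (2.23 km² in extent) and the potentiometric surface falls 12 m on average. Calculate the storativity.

S ≈ 1.7 × 10^-4

A = 2.23 km² = 2.23 × 10^6 m²
ΔV = 4.55 × 10^6 L = 4550 m³
S = ΔV / (A × Δh) = 4550 m³ / (2.23 × 10^6 m² × 12 m) = 1.7 × 10^-4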